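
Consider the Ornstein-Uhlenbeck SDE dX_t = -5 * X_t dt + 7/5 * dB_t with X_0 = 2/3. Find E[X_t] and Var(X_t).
E[X_t] = 2*exp(-5*t)/3; Var(X_t) = 49/250 - 49*exp(-10*t)/250

The OU SDE dX = -theta X dt + sigma dB admits the integrating factor exp(theta t): d(exp(theta t) X_t) = sigma exp(theta t) dB_t. Integrating from 0 to t:
  X_t = x_0 * exp(-theta t) + sigma * int_0^t exp(-theta (t-s)) dB_s.
The Itô integral has mean 0 and (by the Itô isometry) variance sigma^2 * int_0^t exp(-2 theta (t - s)) ds = sigma^2 * (1 - exp(-2 theta t)) / (2 theta).
With theta = 5, sigma = 7/5, x_0 = 2/3:
  E[X_t] = 2/3 * exp(-5 t) = 2*exp(-5*t)/3
  Var(X_t) = (7/5)^2 * (1 - exp(-2*5 t)) / (2 * 5) = 49/250 - 49*exp(-10*t)/250.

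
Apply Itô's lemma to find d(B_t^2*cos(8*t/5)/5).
d(B_t^2*cos(8*t/5)/5) = (-8*B_t^2*sin(8*t/5)/25 + cos(8*t/5)/5) dt + (2*B_t*cos(8*t/5)/5) dB_t

Itô's formula for f(t, x): d f(t, B_t) = (f_t + (1/2) f_xx) dt + f_x dB_t. Compute partials of f(t, x) = x^2*cos(8*t/5)/5:
  f_t(t,x)  = -8*x^2*sin(8*t/5)/25
  f_x(t,x)  = 2*x*cos(8*t/5)/5
  f_xx(t,x) = 2*cos(8*t/5)/5
Assemble drift = f_t + (1/2) f_xx = -8*x^2*sin(8*t/5)/25 + cos(8*t/5)/5 and diffusion = f_x = 2*x*cos(8*t/5)/5. Substituting x = B_t:
  d(B_t^2*cos(8*t/5)/5) = (-8*B_t^2*sin(8*t/5)/25 + cos(8*t/5)/5) dt + (2*B_t*cos(8*t/5)/5) dB_t.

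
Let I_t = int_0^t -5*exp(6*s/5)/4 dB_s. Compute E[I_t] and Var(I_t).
E[I_t] = 0; Var(I_t) = 125*exp(12*t/5)/192 - 125/192

The Itô integral of a deterministic integrand f(s) has mean 0 because each increment f(s) * (B_{s+ds} - B_s) has mean 0. By the Itô isometry:
  Var( int_0^t f(s) dB_s ) = E[ (int_0^t f(s) dB_s)^2 ] = int_0^t f(s)^2 ds.
Here f(s) = -5*exp(6*s/5)/4, so f(s)^2 = 25*exp(12*s/5)/16. Integrate:
  int_0^t (25*exp(12*s/5)/16) ds = 125*exp(12*t/5)/192 - 125/192.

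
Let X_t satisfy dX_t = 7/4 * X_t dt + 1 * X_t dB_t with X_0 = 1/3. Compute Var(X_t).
Var(X_t) = (exp(t) - 1)*exp(7*t/2)/9

For GBM dX = mu X dt + sigma X dB with X_0 = x_0, apply Itô to Y = log X: dY = (mu - sigma^2/2) dt + sigma dB, so Y_t = log(x_0) + (mu - sigma^2/2) t + sigma B_t and hence X_t = x_0 * exp((mu - sigma^2/2) t + sigma B_t).
With mu = 7/4, sigma = 1, x_0 = 1/3, this gives:
  X_t = 1/3 * exp((5/4) * t + (1) * B_t).
Since sigma*B_t ~ Normal(0, sigma^2 t), E[exp(sigma*B_t)] = exp(sigma^2 t / 2); so E[X_t] = x_0 * exp((mu - sigma^2/2) t) * exp(sigma^2 t / 2) = x_0 * exp(mu t) = exp(7*t/4)/3.
Var(X_t) = E[X_t^2] - (E[X_t])^2 = x_0^2 * exp(2 mu t) * (exp(sigma^2 t) - 1) = (exp(t) - 1)*exp(7*t/2)/9.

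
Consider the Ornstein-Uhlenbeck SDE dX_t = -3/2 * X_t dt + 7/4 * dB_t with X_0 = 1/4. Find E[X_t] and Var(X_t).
E[X_t] = exp(-3*t/2)/4; Var(X_t) = 49/48 - 49*exp(-3*t)/48

The OU SDE dX = -theta X dt + sigma dB admits the integrating factor exp(theta t): d(exp(theta t) X_t) = sigma exp(theta t) dB_t. Integrating from 0 to t:
  X_t = x_0 * exp(-theta t) + sigma * int_0^t exp(-theta (t-s)) dB_s.
The Itô integral has mean 0 and (by the Itô isometry) variance sigma^2 * int_0^t exp(-2 theta (t - s)) ds = sigma^2 * (1 - exp(-2 theta t)) / (2 theta).
With theta = 3/2, sigma = 7/4, x_0 = 1/4:
  E[X_t] = 1/4 * exp(-3/2 t) = exp(-3*t/2)/4
  Var(X_t) = (7/4)^2 * (1 - exp(-2*3/2 t)) / (2 * 3/2) = 49/48 - 49*exp(-3*t)/48.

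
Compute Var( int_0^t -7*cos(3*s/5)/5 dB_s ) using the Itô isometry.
Var = 49*t/50 + 49*sin(6*t/5)/60

The Itô integral of a deterministic integrand f(s) has mean 0 because each increment f(s) * (B_{s+ds} - B_s) has mean 0. By the Itô isometry:
  Var( int_0^t f(s) dB_s ) = E[ (int_0^t f(s) dB_s)^2 ] = int_0^t f(s)^2 ds.
Here f(s) = -7*cos(3*s/5)/5, so f(s)^2 = 49*cos(3*s/5)^2/25. Integrate:
  int_0^t (49*cos(3*s/5)^2/25) ds = 49*t/50 + 49*sin(6*t/5)/60.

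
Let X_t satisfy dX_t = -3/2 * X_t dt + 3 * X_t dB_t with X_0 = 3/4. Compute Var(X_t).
Var(X_t) = (9*exp(9*t) - 9)*exp(-3*t)/16

For GBM dX = mu X dt + sigma X dB with X_0 = x_0, apply Itô to Y = log X: dY = (mu - sigma^2/2) dt + sigma dB, so Y_t = log(x_0) + (mu - sigma^2/2) t + sigma B_t and hence X_t = x_0 * exp((mu - sigma^2/2) t + sigma B_t).
With mu = -3/2, sigma = 3, x_0 = 3/4, this gives:
  X_t = 3/4 * exp((-6) * t + (3) * B_t).
Since sigma*B_t ~ Normal(0, sigma^2 t), E[exp(sigma*B_t)] = exp(sigma^2 t / 2); so E[X_t] = x_0 * exp((mu - sigma^2/2) t) * exp(sigma^2 t / 2) = x_0 * exp(mu t) = 3*exp(-3*t/2)/4.
Var(X_t) = E[X_t^2] - (E[X_t])^2 = x_0^2 * exp(2 mu t) * (exp(sigma^2 t) - 1) = (9*exp(9*t) - 9)*exp(-3*t)/16.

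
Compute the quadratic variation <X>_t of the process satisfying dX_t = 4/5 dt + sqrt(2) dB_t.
<X>_t = 2*t

For an Itô process dX_t = a(t) dt + b(t) dB_t, the quadratic variation is <X>_t = int_0^t b(s)^2 ds (the drift term does not contribute). Here b(s) = sqrt(2), so
  b(s)^2 = 2.
Integrating from 0 to t:
  <X>_t = int_0^t (2) ds = 2*t.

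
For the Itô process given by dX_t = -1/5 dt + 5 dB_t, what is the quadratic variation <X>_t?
<X>_t = 25*t

For an Itô process dX_t = a(t) dt + b(t) dB_t, the quadratic variation is <X>_t = int_0^t b(s)^2 ds (the drift term does not contribute). Here b(s) = 5, so
  b(s)^2 = 25.
Integrating from 0 to t:
  <X>_t = int_0^t (25) ds = 25*t.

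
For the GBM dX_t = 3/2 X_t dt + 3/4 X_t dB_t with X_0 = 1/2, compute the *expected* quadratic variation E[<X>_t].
E[<X>_t] = 3*exp(57*t/16)/76 - 3/76

<X>_t = int_0^t ((3/4) * X_s)^2 ds. Taking expectation inside the integral: E[<X>_t] = (3/4)^2 * int_0^t E[X_s^2] ds. For GBM, E[X_s^2] = x_0^2 * exp((2 mu + sigma^2) s). Integrating:
  E[<X>_t] = (3/4)^2 * (1/2)^2 * (exp((2*(3/2) + (3/4)^2) t) - 1) / (2*(3/2) + (3/4)^2)
           = (3/4)^2 * (1/2)^2 * (exp((57/16) t) - 1) / (57/16) = 3*exp(57*t/16)/76 - 3/76.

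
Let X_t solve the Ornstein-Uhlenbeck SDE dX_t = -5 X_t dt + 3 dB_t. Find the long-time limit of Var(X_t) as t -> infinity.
lim Var(X_t) = 9/10

The OU SDE dX = -theta X dt + sigma dB admits the integrating factor exp(theta t): d(exp(theta t) X_t) = sigma exp(theta t) dB_t. Integrating from 0 to t gives X_t = x_0 * exp(-theta t) + sigma * int_0^t exp(-theta (t-s)) dB_s for any initial x_0. The Itô integral has variance (by the Itô isometry) sigma^2 * int_0^t exp(-2 theta (t - s)) ds = sigma^2 * (1 - exp(-2 theta t)) / (2 theta), independent of x_0.
With theta = 5, sigma = 3:
  Var(X_t) = (3)^2 * (1 - exp(-2*5 t)) / (2 * 5) = 9/10 - 9*exp(-10*t)/10.
As t -> infinity, exp(-2*5 t) -> 0, so the stationary variance is sigma^2 / (2 theta) = 9/10.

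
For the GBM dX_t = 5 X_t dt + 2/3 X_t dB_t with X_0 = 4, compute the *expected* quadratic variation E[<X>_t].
E[<X>_t] = 32*exp(94*t/9)/47 - 32/47

<X>_t = int_0^t ((2/3) * X_s)^2 ds. Taking expectation inside the integral: E[<X>_t] = (2/3)^2 * int_0^t E[X_s^2] ds. For GBM, E[X_s^2] = x_0^2 * exp((2 mu + sigma^2) s). Integrating:
  E[<X>_t] = (2/3)^2 * 4^2 * (exp((2*5 + (2/3)^2) t) - 1) / (2*5 + (2/3)^2)
           = (2/3)^2 * 4^2 * (exp((94/9) t) - 1) / (94/9) = 32*exp(94*t/9)/47 - 32/47.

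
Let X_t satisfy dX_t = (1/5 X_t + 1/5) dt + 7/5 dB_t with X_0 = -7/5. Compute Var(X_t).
Var(X_t) = 49*exp(2*t/5)/10 - 49/10

The variance V(t) = Var(X_t) satisfies V'(t) = 2 a V(t) + c^2 with V(0) = 0 (drift coefficient is linear in X, diffusion is constant). With a = 1/5, c = 7/5, the solution is
  V(t) = (c^2 / (2 a)) * (exp(2 a t) - 1)
       = ((7/5)^2 / (2*(1/5))) * (exp((2/5) t) - 1)
       = 49*exp(2*t/5)/10 - 49/10.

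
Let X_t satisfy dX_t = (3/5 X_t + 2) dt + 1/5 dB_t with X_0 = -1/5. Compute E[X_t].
E[X_t] = 47*exp(3*t/5)/15 - 10/3

Taking expectations and using E[dB_t] = 0, the mean m(t) = E[X_t] satisfies the ODE m'(t) = a m(t) + b with m(0) = x_0. With a = 3/5, b = 2, x_0 = -1/5, the solution is
  m(t) = x_0 * exp(a t) + (b/a) * (exp(a t) - 1)
       = (-1/5) * exp((3/5) t) + (2/(3/5)) * (exp((3/5) t) - 1)
       = 47*exp(3*t/5)/15 - 10/3.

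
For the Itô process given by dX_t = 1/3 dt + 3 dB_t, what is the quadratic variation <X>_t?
<X>_t = 9*t

For an Itô process dX_t = a(t) dt + b(t) dB_t, the quadratic variation is <X>_t = int_0^t b(s)^2 ds (the drift term does not contribute). Here b(s) = 3, so
  b(s)^2 = 9.
Integrating from 0 to t:
  <X>_t = int_0^t (9) ds = 9*t.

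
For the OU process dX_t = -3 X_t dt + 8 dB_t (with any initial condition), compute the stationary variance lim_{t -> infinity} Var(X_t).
lim Var(X_t) = 32/3

The OU SDE dX = -theta X dt + sigma dB admits the integrating factor exp(theta t): d(exp(theta t) X_t) = sigma exp(theta t) dB_t. Integrating from 0 to t gives X_t = x_0 * exp(-theta t) + sigma * int_0^t exp(-theta (t-s)) dB_s for any initial x_0. The Itô integral has variance (by the Itô isometry) sigma^2 * int_0^t exp(-2 theta (t - s)) ds = sigma^2 * (1 - exp(-2 theta t)) / (2 theta), independent of x_0.
With theta = 3, sigma = 8:
  Var(X_t) = (8)^2 * (1 - exp(-2*3 t)) / (2 * 3) = 32/3 - 32*exp(-6*t)/3.
As t -> infinity, exp(-2*3 t) -> 0, so the stationary variance is sigma^2 / (2 theta) = 32/3.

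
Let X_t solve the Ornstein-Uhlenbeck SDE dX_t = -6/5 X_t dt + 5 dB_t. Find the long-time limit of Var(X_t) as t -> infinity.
lim Var(X_t) = 125/12

The OU SDE dX = -theta X dt + sigma dB admits the integrating factor exp(theta t): d(exp(theta t) X_t) = sigma exp(theta t) dB_t. Integrating from 0 to t gives X_t = x_0 * exp(-theta t) + sigma * int_0^t exp(-theta (t-s)) dB_s for any initial x_0. The Itô integral has variance (by the Itô isometry) sigma^2 * int_0^t exp(-2 theta (t - s)) ds = sigma^2 * (1 - exp(-2 theta t)) / (2 theta), independent of x_0.
With theta = 6/5, sigma = 5:
  Var(X_t) = (5)^2 * (1 - exp(-2*6/5 t)) / (2 * 6/5) = 125/12 - 125*exp(-12*t/5)/12.
As t -> infinity, exp(-2*6/5 t) -> 0, so the stationary variance is sigma^2 / (2 theta) = 125/12.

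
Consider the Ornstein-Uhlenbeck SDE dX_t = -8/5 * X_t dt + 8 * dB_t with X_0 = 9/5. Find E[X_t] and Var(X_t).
E[X_t] = 9*exp(-8*t/5)/5; Var(X_t) = 20 - 20*exp(-16*t/5)

The OU SDE dX = -theta X dt + sigma dB admits the integrating factor exp(theta t): d(exp(theta t) X_t) = sigma exp(theta t) dB_t. Integrating from 0 to t:
  X_t = x_0 * exp(-theta t) + sigma * int_0^t exp(-theta (t-s)) dB_s.
The Itô integral has mean 0 and (by the Itô isometry) variance sigma^2 * int_0^t exp(-2 theta (t - s)) ds = sigma^2 * (1 - exp(-2 theta t)) / (2 theta).
With theta = 8/5, sigma = 8, x_0 = 9/5:
  E[X_t] = 9/5 * exp(-8/5 t) = 9*exp(-8*t/5)/5
  Var(X_t) = (8)^2 * (1 - exp(-2*8/5 t)) / (2 * 8/5) = 20 - 20*exp(-16*t/5).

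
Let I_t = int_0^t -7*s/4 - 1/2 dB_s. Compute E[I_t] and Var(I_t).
E[I_t] = 0; Var(I_t) = t*(49*t^2 + 42*t + 12)/48

The Itô integral of a deterministic integrand f(s) has mean 0 because each increment f(s) * (B_{s+ds} - B_s) has mean 0. By the Itô isometry:
  Var( int_0^t f(s) dB_s ) = E[ (int_0^t f(s) dB_s)^2 ] = int_0^t f(s)^2 ds.
Here f(s) = -7*s/4 - 1/2, so f(s)^2 = (7*s + 2)^2/16. Integrate:
  int_0^t ((7*s + 2)^2/16) ds = t*(49*t^2 + 42*t + 12)/48.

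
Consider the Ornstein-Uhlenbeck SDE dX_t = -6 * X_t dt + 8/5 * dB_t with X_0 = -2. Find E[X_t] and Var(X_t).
E[X_t] = -2*exp(-6*t); Var(X_t) = 16/75 - 16*exp(-12*t)/75

The OU SDE dX = -theta X dt + sigma dB admits the integrating factor exp(theta t): d(exp(theta t) X_t) = sigma exp(theta t) dB_t. Integrating from 0 to t:
  X_t = x_0 * exp(-theta t) + sigma * int_0^t exp(-theta (t-s)) dB_s.
The Itô integral has mean 0 and (by the Itô isometry) variance sigma^2 * int_0^t exp(-2 theta (t - s)) ds = sigma^2 * (1 - exp(-2 theta t)) / (2 theta).
With theta = 6, sigma = 8/5, x_0 = -2:
  E[X_t] = -2 * exp(-6 t) = -2*exp(-6*t)
  Var(X_t) = (8/5)^2 * (1 - exp(-2*6 t)) / (2 * 6) = 16/75 - 16*exp(-12*t)/75.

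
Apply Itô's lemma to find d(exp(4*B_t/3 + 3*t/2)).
d(exp(4*B_t/3 + 3*t/2)) = (43*exp(4*B_t/3 + 3*t/2)/18) dt + (4*exp(4*B_t/3 + 3*t/2)/3) dB_t

Itô's formula for f(t, x): d f(t, B_t) = (f_t + (1/2) f_xx) dt + f_x dB_t. Compute partials of f(t, x) = exp(3*t/2 + 4*x/3):
  f_t(t,x)  = 3*exp(3*t/2 + 4*x/3)/2
  f_x(t,x)  = 4*exp(3*t/2 + 4*x/3)/3
  f_xx(t,x) = 16*exp(3*t/2 + 4*x/3)/9
Assemble drift = f_t + (1/2) f_xx = 43*exp(3*t/2 + 4*x/3)/18 and diffusion = f_x = 4*exp(3*t/2 + 4*x/3)/3. Substituting x = B_t:
  d(exp(4*B_t/3 + 3*t/2)) = (43*exp(4*B_t/3 + 3*t/2)/18) dt + (4*exp(4*B_t/3 + 3*t/2)/3) dB_t.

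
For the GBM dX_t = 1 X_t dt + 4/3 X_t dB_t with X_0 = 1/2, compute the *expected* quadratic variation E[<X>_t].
E[<X>_t] = 2*exp(34*t/9)/17 - 2/17

<X>_t = int_0^t ((4/3) * X_s)^2 ds. Taking expectation inside the integral: E[<X>_t] = (4/3)^2 * int_0^t E[X_s^2] ds. For GBM, E[X_s^2] = x_0^2 * exp((2 mu + sigma^2) s). Integrating:
  E[<X>_t] = (4/3)^2 * (1/2)^2 * (exp((2*1 + (4/3)^2) t) - 1) / (2*1 + (4/3)^2)
           = (4/3)^2 * (1/2)^2 * (exp((34/9) t) - 1) / (34/9) = 2*exp(34*t/9)/17 - 2/17.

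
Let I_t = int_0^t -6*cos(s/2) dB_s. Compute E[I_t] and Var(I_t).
E[I_t] = 0; Var(I_t) = 18*t + 18*sin(t)

The Itô integral of a deterministic integrand f(s) has mean 0 because each increment f(s) * (B_{s+ds} - B_s) has mean 0. By the Itô isometry:
  Var( int_0^t f(s) dB_s ) = E[ (int_0^t f(s) dB_s)^2 ] = int_0^t f(s)^2 ds.
Here f(s) = -6*cos(s/2), so f(s)^2 = 36*cos(s/2)^2. Integrate:
  int_0^t (36*cos(s/2)^2) ds = 18*t + 18*sin(t).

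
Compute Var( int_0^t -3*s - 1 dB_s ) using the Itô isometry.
Var = t*(3*t^2 + 3*t + 1)

The Itô integral of a deterministic integrand f(s) has mean 0 because each increment f(s) * (B_{s+ds} - B_s) has mean 0. By the Itô isometry:
  Var( int_0^t f(s) dB_s ) = E[ (int_0^t f(s) dB_s)^2 ] = int_0^t f(s)^2 ds.
Here f(s) = -3*s - 1, so f(s)^2 = (3*s + 1)^2. Integrate:
  int_0^t ((3*s + 1)^2) ds = t*(3*t^2 + 3*t + 1).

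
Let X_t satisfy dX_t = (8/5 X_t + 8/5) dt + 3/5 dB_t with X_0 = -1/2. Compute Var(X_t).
Var(X_t) = 9*exp(16*t/5)/80 - 9/80

The variance V(t) = Var(X_t) satisfies V'(t) = 2 a V(t) + c^2 with V(0) = 0 (drift coefficient is linear in X, diffusion is constant). With a = 8/5, c = 3/5, the solution is
  V(t) = (c^2 / (2 a)) * (exp(2 a t) - 1)
       = ((3/5)^2 / (2*(8/5))) * (exp((16/5) t) - 1)
       = 9*exp(16*t/5)/80 - 9/80.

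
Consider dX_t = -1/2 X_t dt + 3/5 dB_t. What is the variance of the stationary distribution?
lim Var(X_t) = 9/25

The OU SDE dX = -theta X dt + sigma dB admits the integrating factor exp(theta t): d(exp(theta t) X_t) = sigma exp(theta t) dB_t. Integrating from 0 to t gives X_t = x_0 * exp(-theta t) + sigma * int_0^t exp(-theta (t-s)) dB_s for any initial x_0. The Itô integral has variance (by the Itô isometry) sigma^2 * int_0^t exp(-2 theta (t - s)) ds = sigma^2 * (1 - exp(-2 theta t)) / (2 theta), independent of x_0.
With theta = 1/2, sigma = 3/5:
  Var(X_t) = (3/5)^2 * (1 - exp(-2*1/2 t)) / (2 * 1/2) = 9/25 - 9*exp(-t)/25.
As t -> infinity, exp(-2*1/2 t) -> 0, so the stationary variance is sigma^2 / (2 theta) = 9/25.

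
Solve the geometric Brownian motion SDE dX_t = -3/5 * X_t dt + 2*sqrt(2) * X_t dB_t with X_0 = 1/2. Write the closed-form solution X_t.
X_t = 1/2 * exp((-23/5) * t + (2*sqrt(2)) * B_t)

For GBM dX = mu X dt + sigma X dB with X_0 = x_0, apply Itô to Y = log X: dY = (mu - sigma^2/2) dt + sigma dB, so Y_t = log(x_0) + (mu - sigma^2/2) t + sigma B_t and hence X_t = x_0 * exp((mu - sigma^2/2) t + sigma B_t).
With mu = -3/5, sigma = 2*sqrt(2), x_0 = 1/2, this gives:
  X_t = 1/2 * exp((-23/5) * t + (2*sqrt(2)) * B_t).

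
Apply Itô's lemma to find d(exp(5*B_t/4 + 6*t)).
d(exp(5*B_t/4 + 6*t)) = (217*exp(5*B_t/4 + 6*t)/32) dt + (5*exp(5*B_t/4 + 6*t)/4) dB_t

Itô's formula for f(t, x): d f(t, B_t) = (f_t + (1/2) f_xx) dt + f_x dB_t. Compute partials of f(t, x) = exp(6*t + 5*x/4):
  f_t(t,x)  = 6*exp(6*t + 5*x/4)
  f_x(t,x)  = 5*exp(6*t + 5*x/4)/4
  f_xx(t,x) = 25*exp(6*t + 5*x/4)/16
Assemble drift = f_t + (1/2) f_xx = 217*exp(6*t + 5*x/4)/32 and diffusion = f_x = 5*exp(6*t + 5*x/4)/4. Substituting x = B_t:
  d(exp(5*B_t/4 + 6*t)) = (217*exp(5*B_t/4 + 6*t)/32) dt + (5*exp(5*B_t/4 + 6*t)/4) dB_t.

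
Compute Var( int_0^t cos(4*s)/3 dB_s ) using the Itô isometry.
Var = t/18 + sin(4*t)*cos(4*t)/72

The Itô integral of a deterministic integrand f(s) has mean 0 because each increment f(s) * (B_{s+ds} - B_s) has mean 0. By the Itô isometry:
  Var( int_0^t f(s) dB_s ) = E[ (int_0^t f(s) dB_s)^2 ] = int_0^t f(s)^2 ds.
Here f(s) = cos(4*s)/3, so f(s)^2 = cos(4*s)^2/9. Integrate:
  int_0^t (cos(4*s)^2/9) ds = t/18 + sin(4*t)*cos(4*t)/72.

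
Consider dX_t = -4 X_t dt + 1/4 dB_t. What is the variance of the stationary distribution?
lim Var(X_t) = 1/128

The OU SDE dX = -theta X dt + sigma dB admits the integrating factor exp(theta t): d(exp(theta t) X_t) = sigma exp(theta t) dB_t. Integrating from 0 to t gives X_t = x_0 * exp(-theta t) + sigma * int_0^t exp(-theta (t-s)) dB_s for any initial x_0. The Itô integral has variance (by the Itô isometry) sigma^2 * int_0^t exp(-2 theta (t - s)) ds = sigma^2 * (1 - exp(-2 theta t)) / (2 theta), independent of x_0.
With theta = 4, sigma = 1/4:
  Var(X_t) = (1/4)^2 * (1 - exp(-2*4 t)) / (2 * 4) = 1/128 - exp(-8*t)/128.
As t -> infinity, exp(-2*4 t) -> 0, so the stationary variance is sigma^2 / (2 theta) = 1/128.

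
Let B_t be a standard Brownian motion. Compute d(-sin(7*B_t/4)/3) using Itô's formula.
d(-sin(7*B_t/4)/3) = (49*sin(7*B_t/4)/96) dt + (-7*cos(7*B_t/4)/12) dB_t

Itô's formula for f(B_t) gives d f(B_t) = f'(B_t) dB_t + (1/2) f''(B_t) dt. Compute derivatives of f(x) = -sin(7*x/4)/3:
  f'(x)  = -7*cos(7*x/4)/12
  f''(x) = 49*sin(7*x/4)/48
Substitute x = B_t and multiply the f'' term by 1/2:
  drift     = (1/2) * (49*sin(7*x/4)/48) evaluated at B_t = 49*sin(7*B_t/4)/96
  diffusion = (-7*cos(7*x/4)/12) evaluated at B_t = -7*cos(7*B_t/4)/12
Therefore d(-sin(7*B_t/4)/3) = (49*sin(7*B_t/4)/96) dt + (-7*cos(7*B_t/4)/12) dB_t.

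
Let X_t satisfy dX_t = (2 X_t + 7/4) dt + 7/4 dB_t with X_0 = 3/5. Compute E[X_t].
E[X_t] = 59*exp(2*t)/40 - 7/8

Taking expectations and using E[dB_t] = 0, the mean m(t) = E[X_t] satisfies the ODE m'(t) = a m(t) + b with m(0) = x_0. With a = 2, b = 7/4, x_0 = 3/5, the solution is
  m(t) = x_0 * exp(a t) + (b/a) * (exp(a t) - 1)
       = (3/5) * exp(2 t) + ((7/4)/2) * (exp(2 t) - 1)
       = 59*exp(2*t)/40 - 7/8.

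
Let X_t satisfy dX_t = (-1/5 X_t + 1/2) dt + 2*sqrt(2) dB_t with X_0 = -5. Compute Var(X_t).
Var(X_t) = 20 - 20*exp(-2*t/5)

The variance V(t) = Var(X_t) satisfies V'(t) = 2 a V(t) + c^2 with V(0) = 0 (drift coefficient is linear in X, diffusion is constant). With a = -1/5, c = 2*sqrt(2), the solution is
  V(t) = (c^2 / (2 a)) * (exp(2 a t) - 1)
       = ((2*sqrt(2))^2 / (2*(-1/5))) * (exp((-2/5) t) - 1)
       = 20 - 20*exp(-2*t/5).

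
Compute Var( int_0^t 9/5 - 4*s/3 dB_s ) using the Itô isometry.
Var = t*(400*t^2 - 1620*t + 2187)/675

The Itô integral of a deterministic integrand f(s) has mean 0 because each increment f(s) * (B_{s+ds} - B_s) has mean 0. By the Itô isometry:
  Var( int_0^t f(s) dB_s ) = E[ (int_0^t f(s) dB_s)^2 ] = int_0^t f(s)^2 ds.
Here f(s) = 9/5 - 4*s/3, so f(s)^2 = (20*s - 27)^2/225. Integrate:
  int_0^t ((20*s - 27)^2/225) ds = t*(400*t^2 - 1620*t + 2187)/675.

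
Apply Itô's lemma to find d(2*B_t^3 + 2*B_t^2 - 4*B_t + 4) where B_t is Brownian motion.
d(2*B_t^3 + 2*B_t^2 - 4*B_t + 4) = (6*B_t + 2) dt + (6*B_t^2 + 4*B_t - 4) dB_t

Itô's formula for f(B_t) gives d f(B_t) = f'(B_t) dB_t + (1/2) f''(B_t) dt. Compute derivatives of f(x) = 2*x^3 + 2*x^2 - 4*x + 4:
  f'(x)  = 6*x^2 + 4*x - 4
  f''(x) = 12*x + 4
Substitute x = B_t and multiply the f'' term by 1/2:
  drift     = (1/2) * (12*x + 4) evaluated at B_t = 6*B_t + 2
  diffusion = (6*x^2 + 4*x - 4) evaluated at B_t = 6*B_t^2 + 4*B_t - 4
Therefore d(2*B_t^3 + 2*B_t^2 - 4*B_t + 4) = (6*B_t + 2) dt + (6*B_t^2 + 4*B_t - 4) dB_t.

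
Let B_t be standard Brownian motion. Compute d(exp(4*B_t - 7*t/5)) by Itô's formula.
d(exp(4*B_t - 7*t/5)) = (33*exp(4*B_t - 7*t/5)/5) dt + (4*exp(4*B_t - 7*t/5)) dB_t

Itô's formula for f(t, x): d f(t, B_t) = (f_t + (1/2) f_xx) dt + f_x dB_t. Compute partials of f(t, x) = exp(-7*t/5 + 4*x):
  f_t(t,x)  = -7*exp(-7*t/5 + 4*x)/5
  f_x(t,x)  = 4*exp(-7*t/5 + 4*x)
  f_xx(t,x) = 16*exp(-7*t/5 + 4*x)
Assemble drift = f_t + (1/2) f_xx = 33*exp(-7*t/5 + 4*x)/5 and diffusion = f_x = 4*exp(-7*t/5 + 4*x). Substituting x = B_t:
  d(exp(4*B_t - 7*t/5)) = (33*exp(4*B_t - 7*t/5)/5) dt + (4*exp(4*B_t - 7*t/5)) dB_t.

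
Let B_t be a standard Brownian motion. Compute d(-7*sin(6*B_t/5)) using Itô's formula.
d(-7*sin(6*B_t/5)) = (126*sin(6*B_t/5)/25) dt + (-42*cos(6*B_t/5)/5) dB_t

Itô's formula for f(B_t) gives d f(B_t) = f'(B_t) dB_t + (1/2) f''(B_t) dt. Compute derivatives of f(x) = -7*sin(6*x/5):
  f'(x)  = -42*cos(6*x/5)/5
  f''(x) = 252*sin(6*x/5)/25
Substitute x = B_t and multiply the f'' term by 1/2:
  drift     = (1/2) * (252*sin(6*x/5)/25) evaluated at B_t = 126*sin(6*B_t/5)/25
  diffusion = (-42*cos(6*x/5)/5) evaluated at B_t = -42*cos(6*B_t/5)/5
Therefore d(-7*sin(6*B_t/5)) = (126*sin(6*B_t/5)/25) dt + (-42*cos(6*B_t/5)/5) dB_t.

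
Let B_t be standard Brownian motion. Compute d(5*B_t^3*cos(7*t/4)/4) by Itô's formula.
d(5*B_t^3*cos(7*t/4)/4) = (5*B_t*(-7*B_t^2*sin(7*t/4) + 12*cos(7*t/4))/16) dt + (15*B_t^2*cos(7*t/4)/4) dB_t

Itô's formula for f(t, x): d f(t, B_t) = (f_t + (1/2) f_xx) dt + f_x dB_t. Compute partials of f(t, x) = 5*x^3*cos(7*t/4)/4:
  f_t(t,x)  = -35*x^3*sin(7*t/4)/16
  f_x(t,x)  = 15*x^2*cos(7*t/4)/4
  f_xx(t,x) = 15*x*cos(7*t/4)/2
Assemble drift = f_t + (1/2) f_xx = 5*x*(-7*x^2*sin(7*t/4) + 12*cos(7*t/4))/16 and diffusion = f_x = 15*x^2*cos(7*t/4)/4. Substituting x = B_t:
  d(5*B_t^3*cos(7*t/4)/4) = (5*B_t*(-7*B_t^2*sin(7*t/4) + 12*cos(7*t/4))/16) dt + (15*B_t^2*cos(7*t/4)/4) dB_t.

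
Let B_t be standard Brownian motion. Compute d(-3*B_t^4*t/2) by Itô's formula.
d(-3*B_t^4*t/2) = (3*B_t^2*(-B_t^2 - 6*t)/2) dt + (-6*B_t^3*t) dB_t

Itô's formula for f(t, x): d f(t, B_t) = (f_t + (1/2) f_xx) dt + f_x dB_t. Compute partials of f(t, x) = -3*t*x^4/2:
  f_t(t,x)  = -3*x^4/2
  f_x(t,x)  = -6*t*x^3
  f_xx(t,x) = -18*t*x^2
Assemble drift = f_t + (1/2) f_xx = 3*x^2*(-6*t - x^2)/2 and diffusion = f_x = -6*t*x^3. Substituting x = B_t:
  d(-3*B_t^4*t/2) = (3*B_t^2*(-B_t^2 - 6*t)/2) dt + (-6*B_t^3*t) dB_t.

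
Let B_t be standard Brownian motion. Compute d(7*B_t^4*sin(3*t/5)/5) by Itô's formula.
d(7*B_t^4*sin(3*t/5)/5) = (21*B_t^2*(B_t^2*cos(3*t/5) + 10*sin(3*t/5))/25) dt + (28*B_t^3*sin(3*t/5)/5) dB_t

Itô's formula for f(t, x): d f(t, B_t) = (f_t + (1/2) f_xx) dt + f_x dB_t. Compute partials of f(t, x) = 7*x^4*sin(3*t/5)/5:
  f_t(t,x)  = 21*x^4*cos(3*t/5)/25
  f_x(t,x)  = 28*x^3*sin(3*t/5)/5
  f_xx(t,x) = 84*x^2*sin(3*t/5)/5
Assemble drift = f_t + (1/2) f_xx = 21*x^2*(x^2*cos(3*t/5) + 10*sin(3*t/5))/25 and diffusion = f_x = 28*x^3*sin(3*t/5)/5. Substituting x = B_t:
  d(7*B_t^4*sin(3*t/5)/5) = (21*B_t^2*(B_t^2*cos(3*t/5) + 10*sin(3*t/5))/25) dt + (28*B_t^3*sin(3*t/5)/5) dB_t.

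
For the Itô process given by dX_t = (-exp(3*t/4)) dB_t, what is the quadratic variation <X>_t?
<X>_t = 2*exp(3*t/2)/3 - 2/3

For an Itô process dX_t = a(t) dt + b(t) dB_t, the quadratic variation is <X>_t = int_0^t b(s)^2 ds (the drift term does not contribute). Here b(s) = -exp(3*s/4), so
  b(s)^2 = exp(3*s/2).
Integrating from 0 to t:
  <X>_t = int_0^t (exp(3*s/2)) ds = 2*exp(3*t/2)/3 - 2/3.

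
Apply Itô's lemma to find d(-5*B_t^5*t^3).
d(-5*B_t^5*t^3) = (B_t^3*t^2*(-15*B_t^2 - 50*t)) dt + (-25*B_t^4*t^3) dB_t

Itô's formula for f(t, x): d f(t, B_t) = (f_t + (1/2) f_xx) dt + f_x dB_t. Compute partials of f(t, x) = -5*t^3*x^5:
  f_t(t,x)  = -15*t^2*x^5
  f_x(t,x)  = -25*t^3*x^4
  f_xx(t,x) = -100*t^3*x^3
Assemble drift = f_t + (1/2) f_xx = t^2*x^3*(-50*t - 15*x^2) and diffusion = f_x = -25*t^3*x^4. Substituting x = B_t:
  d(-5*B_t^5*t^3) = (B_t^3*t^2*(-15*B_t^2 - 50*t)) dt + (-25*B_t^4*t^3) dB_t.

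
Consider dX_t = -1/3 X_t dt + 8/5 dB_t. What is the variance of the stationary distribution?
lim Var(X_t) = 96/25

The OU SDE dX = -theta X dt + sigma dB admits the integrating factor exp(theta t): d(exp(theta t) X_t) = sigma exp(theta t) dB_t. Integrating from 0 to t gives X_t = x_0 * exp(-theta t) + sigma * int_0^t exp(-theta (t-s)) dB_s for any initial x_0. The Itô integral has variance (by the Itô isometry) sigma^2 * int_0^t exp(-2 theta (t - s)) ds = sigma^2 * (1 - exp(-2 theta t)) / (2 theta), independent of x_0.
With theta = 1/3, sigma = 8/5:
  Var(X_t) = (8/5)^2 * (1 - exp(-2*1/3 t)) / (2 * 1/3) = 96/25 - 96*exp(-2*t/3)/25.
As t -> infinity, exp(-2*1/3 t) -> 0, so the stationary variance is sigma^2 / (2 theta) = 96/25.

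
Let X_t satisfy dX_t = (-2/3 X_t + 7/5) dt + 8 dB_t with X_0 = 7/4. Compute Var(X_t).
Var(X_t) = 48 - 48*exp(-4*t/3)

The variance V(t) = Var(X_t) satisfies V'(t) = 2 a V(t) + c^2 with V(0) = 0 (drift coefficient is linear in X, diffusion is constant). With a = -2/3, c = 8, the solution is
  V(t) = (c^2 / (2 a)) * (exp(2 a t) - 1)
       = (8^2 / (2*(-2/3))) * (exp((-4/3) t) - 1)
       = 48 - 48*exp(-4*t/3).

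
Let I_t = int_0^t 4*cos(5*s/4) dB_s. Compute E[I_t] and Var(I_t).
E[I_t] = 0; Var(I_t) = 8*t + 16*sin(5*t/2)/5

The Itô integral of a deterministic integrand f(s) has mean 0 because each increment f(s) * (B_{s+ds} - B_s) has mean 0. By the Itô isometry:
  Var( int_0^t f(s) dB_s ) = E[ (int_0^t f(s) dB_s)^2 ] = int_0^t f(s)^2 ds.
Here f(s) = 4*cos(5*s/4), so f(s)^2 = 16*cos(5*s/4)^2. Integrate:
  int_0^t (16*cos(5*s/4)^2) ds = 8*t + 16*sin(5*t/2)/5.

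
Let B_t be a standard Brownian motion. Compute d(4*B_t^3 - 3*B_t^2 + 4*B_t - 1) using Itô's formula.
d(4*B_t^3 - 3*B_t^2 + 4*B_t - 1) = (12*B_t - 3) dt + (12*B_t^2 - 6*B_t + 4) dB_t

Itô's formula for f(B_t) gives d f(B_t) = f'(B_t) dB_t + (1/2) f''(B_t) dt. Compute derivatives of f(x) = 4*x^3 - 3*x^2 + 4*x - 1:
  f'(x)  = 12*x^2 - 6*x + 4
  f''(x) = 24*x - 6
Substitute x = B_t and multiply the f'' term by 1/2:
  drift     = (1/2) * (24*x - 6) evaluated at B_t = 12*B_t - 3
  diffusion = (12*x^2 - 6*x + 4) evaluated at B_t = 12*B_t^2 - 6*B_t + 4
Therefore d(4*B_t^3 - 3*B_t^2 + 4*B_t - 1) = (12*B_t - 3) dt + (12*B_t^2 - 6*B_t + 4) dB_t.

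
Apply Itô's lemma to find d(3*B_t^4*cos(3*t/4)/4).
d(3*B_t^4*cos(3*t/4)/4) = (9*B_t^2*(-B_t^2*sin(3*t/4) + 8*cos(3*t/4))/16) dt + (3*B_t^3*cos(3*t/4)) dB_t

Itô's formula for f(t, x): d f(t, B_t) = (f_t + (1/2) f_xx) dt + f_x dB_t. Compute partials of f(t, x) = 3*x^4*cos(3*t/4)/4:
  f_t(t,x)  = -9*x^4*sin(3*t/4)/16
  f_x(t,x)  = 3*x^3*cos(3*t/4)
  f_xx(t,x) = 9*x^2*cos(3*t/4)
Assemble drift = f_t + (1/2) f_xx = 9*x^2*(-x^2*sin(3*t/4) + 8*cos(3*t/4))/16 and diffusion = f_x = 3*x^3*cos(3*t/4). Substituting x = B_t:
  d(3*B_t^4*cos(3*t/4)/4) = (9*B_t^2*(-B_t^2*sin(3*t/4) + 8*cos(3*t/4))/16) dt + (3*B_t^3*cos(3*t/4)) dB_t.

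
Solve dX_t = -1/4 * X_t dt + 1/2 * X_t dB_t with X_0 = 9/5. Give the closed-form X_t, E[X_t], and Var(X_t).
X_t = 9/5 * exp((-3/8) t + (1/2) B_t); E[X_t] = 9*exp(-t/4)/5; Var(X_t) = (81*exp(t/4) - 81)*exp(-t/2)/25

For GBM dX = mu X dt + sigma X dB with X_0 = x_0, apply Itô to Y = log X: dY = (mu - sigma^2/2) dt + sigma dB, so Y_t = log(x_0) + (mu - sigma^2/2) t + sigma B_t and hence X_t = x_0 * exp((mu - sigma^2/2) t + sigma B_t).
With mu = -1/4, sigma = 1/2, x_0 = 9/5, this gives:
  X_t = 9/5 * exp((-3/8) * t + (1/2) * B_t).
Since sigma*B_t ~ Normal(0, sigma^2 t), E[exp(sigma*B_t)] = exp(sigma^2 t / 2); so E[X_t] = x_0 * exp((mu - sigma^2/2) t) * exp(sigma^2 t / 2) = x_0 * exp(mu t) = 9*exp(-t/4)/5.
Var(X_t) = E[X_t^2] - (E[X_t])^2 = x_0^2 * exp(2 mu t) * (exp(sigma^2 t) - 1) = (81*exp(t/4) - 81)*exp(-t/2)/25.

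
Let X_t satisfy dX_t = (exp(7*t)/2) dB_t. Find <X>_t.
<X>_t = exp(14*t)/56 - 1/56

For an Itô process dX_t = a(t) dt + b(t) dB_t, the quadratic variation is <X>_t = int_0^t b(s)^2 ds (the drift term does not contribute). Here b(s) = exp(7*s)/2, so
  b(s)^2 = exp(14*s)/4.
Integrating from 0 to t:
  <X>_t = int_0^t (exp(14*s)/4) ds = exp(14*t)/56 - 1/56.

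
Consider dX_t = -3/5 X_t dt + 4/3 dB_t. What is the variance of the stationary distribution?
lim Var(X_t) = 40/27

The OU SDE dX = -theta X dt + sigma dB admits the integrating factor exp(theta t): d(exp(theta t) X_t) = sigma exp(theta t) dB_t. Integrating from 0 to t gives X_t = x_0 * exp(-theta t) + sigma * int_0^t exp(-theta (t-s)) dB_s for any initial x_0. The Itô integral has variance (by the Itô isometry) sigma^2 * int_0^t exp(-2 theta (t - s)) ds = sigma^2 * (1 - exp(-2 theta t)) / (2 theta), independent of x_0.
With theta = 3/5, sigma = 4/3:
  Var(X_t) = (4/3)^2 * (1 - exp(-2*3/5 t)) / (2 * 3/5) = 40/27 - 40*exp(-6*t/5)/27.
As t -> infinity, exp(-2*3/5 t) -> 0, so the stationary variance is sigma^2 / (2 theta) = 40/27.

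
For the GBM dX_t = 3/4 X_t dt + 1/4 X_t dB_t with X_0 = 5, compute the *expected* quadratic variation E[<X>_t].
E[<X>_t] = exp(25*t/16) - 1

<X>_t = int_0^t ((1/4) * X_s)^2 ds. Taking expectation inside the integral: E[<X>_t] = (1/4)^2 * int_0^t E[X_s^2] ds. For GBM, E[X_s^2] = x_0^2 * exp((2 mu + sigma^2) s). Integrating:
  E[<X>_t] = (1/4)^2 * 5^2 * (exp((2*(3/4) + (1/4)^2) t) - 1) / (2*(3/4) + (1/4)^2)
           = (1/4)^2 * 5^2 * (exp((25/16) t) - 1) / (25/16) = exp(25*t/16) - 1.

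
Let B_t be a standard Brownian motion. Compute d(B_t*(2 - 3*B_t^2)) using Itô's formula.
d(B_t*(2 - 3*B_t^2)) = (-9*B_t) dt + (2 - 9*B_t^2) dB_t

Itô's formula for f(B_t) gives d f(B_t) = f'(B_t) dB_t + (1/2) f''(B_t) dt. Compute derivatives of f(x) = x*(2 - 3*x^2):
  f'(x)  = 2 - 9*x^2
  f''(x) = -18*x
Substitute x = B_t and multiply the f'' term by 1/2:
  drift     = (1/2) * (-18*x) evaluated at B_t = -9*B_t
  diffusion = (2 - 9*x^2) evaluated at B_t = 2 - 9*B_t^2
Therefore d(B_t*(2 - 3*B_t^2)) = (-9*B_t) dt + (2 - 9*B_t^2) dB_t.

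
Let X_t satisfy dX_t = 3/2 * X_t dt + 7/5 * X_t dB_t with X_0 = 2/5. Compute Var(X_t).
Var(X_t) = 4*(exp(49*t/25) - 1)*exp(3*t)/25

For GBM dX = mu X dt + sigma X dB with X_0 = x_0, apply Itô to Y = log X: dY = (mu - sigma^2/2) dt + sigma dB, so Y_t = log(x_0) + (mu - sigma^2/2) t + sigma B_t and hence X_t = x_0 * exp((mu - sigma^2/2) t + sigma B_t).
With mu = 3/2, sigma = 7/5, x_0 = 2/5, this gives:
  X_t = 2/5 * exp((13/25) * t + (7/5) * B_t).
Since sigma*B_t ~ Normal(0, sigma^2 t), E[exp(sigma*B_t)] = exp(sigma^2 t / 2); so E[X_t] = x_0 * exp((mu - sigma^2/2) t) * exp(sigma^2 t / 2) = x_0 * exp(mu t) = 2*exp(3*t/2)/5.
Var(X_t) = E[X_t^2] - (E[X_t])^2 = x_0^2 * exp(2 mu t) * (exp(sigma^2 t) - 1) = 4*(exp(49*t/25) - 1)*exp(3*t)/25.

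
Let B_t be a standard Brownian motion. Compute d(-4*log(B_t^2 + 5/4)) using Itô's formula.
d(-4*log(B_t^2 + 5/4)) = (16*(4*B_t^2 - 5)/(4*B_t^2 + 5)^2) dt + (-32*B_t/(4*B_t^2 + 5)) dB_t

Itô's formula for f(B_t) gives d f(B_t) = f'(B_t) dB_t + (1/2) f''(B_t) dt. Compute derivatives of f(x) = -4*log(x^2 + 5/4):
  f'(x)  = -32*x/(4*x^2 + 5)
  f''(x) = 32*(4*x^2 - 5)/(4*x^2 + 5)^2
Substitute x = B_t and multiply the f'' term by 1/2:
  drift     = (1/2) * (32*(4*x^2 - 5)/(4*x^2 + 5)^2) evaluated at B_t = 16*(4*B_t^2 - 5)/(4*B_t^2 + 5)^2
  diffusion = (-32*x/(4*x^2 + 5)) evaluated at B_t = -32*B_t/(4*B_t^2 + 5)
Therefore d(-4*log(B_t^2 + 5/4)) = (16*(4*B_t^2 - 5)/(4*B_t^2 + 5)^2) dt + (-32*B_t/(4*B_t^2 + 5)) dB_t.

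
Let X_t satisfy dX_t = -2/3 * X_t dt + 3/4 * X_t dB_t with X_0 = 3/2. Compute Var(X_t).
Var(X_t) = (9*exp(9*t/16) - 9)*exp(-4*t/3)/4

For GBM dX = mu X dt + sigma X dB with X_0 = x_0, apply Itô to Y = log X: dY = (mu - sigma^2/2) dt + sigma dB, so Y_t = log(x_0) + (mu - sigma^2/2) t + sigma B_t and hence X_t = x_0 * exp((mu - sigma^2/2) t + sigma B_t).
With mu = -2/3, sigma = 3/4, x_0 = 3/2, this gives:
  X_t = 3/2 * exp((-91/96) * t + (3/4) * B_t).
Since sigma*B_t ~ Normal(0, sigma^2 t), E[exp(sigma*B_t)] = exp(sigma^2 t / 2); so E[X_t] = x_0 * exp((mu - sigma^2/2) t) * exp(sigma^2 t / 2) = x_0 * exp(mu t) = 3*exp(-2*t/3)/2.
Var(X_t) = E[X_t^2] - (E[X_t])^2 = x_0^2 * exp(2 mu t) * (exp(sigma^2 t) - 1) = (9*exp(9*t/16) - 9)*exp(-4*t/3)/4.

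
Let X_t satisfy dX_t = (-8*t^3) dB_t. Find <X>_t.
<X>_t = 64*t^7/7

For an Itô process dX_t = a(t) dt + b(t) dB_t, the quadratic variation is <X>_t = int_0^t b(s)^2 ds (the drift term does not contribute). Here b(s) = -8*s^3, so
  b(s)^2 = 64*s^6.
Integrating from 0 to t:
  <X>_t = int_0^t (64*s^6) ds = 64*t^7/7.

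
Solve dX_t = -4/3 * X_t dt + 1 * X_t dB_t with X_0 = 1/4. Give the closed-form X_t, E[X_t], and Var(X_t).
X_t = 1/4 * exp((-11/6) t + (1) B_t); E[X_t] = exp(-4*t/3)/4; Var(X_t) = (exp(t) - 1)*exp(-8*t/3)/16

For GBM dX = mu X dt + sigma X dB with X_0 = x_0, apply Itô to Y = log X: dY = (mu - sigma^2/2) dt + sigma dB, so Y_t = log(x_0) + (mu - sigma^2/2) t + sigma B_t and hence X_t = x_0 * exp((mu - sigma^2/2) t + sigma B_t).
With mu = -4/3, sigma = 1, x_0 = 1/4, this gives:
  X_t = 1/4 * exp((-11/6) * t + (1) * B_t).
Since sigma*B_t ~ Normal(0, sigma^2 t), E[exp(sigma*B_t)] = exp(sigma^2 t / 2); so E[X_t] = x_0 * exp((mu - sigma^2/2) t) * exp(sigma^2 t / 2) = x_0 * exp(mu t) = exp(-4*t/3)/4.
Var(X_t) = E[X_t^2] - (E[X_t])^2 = x_0^2 * exp(2 mu t) * (exp(sigma^2 t) - 1) = (exp(t) - 1)*exp(-8*t/3)/16.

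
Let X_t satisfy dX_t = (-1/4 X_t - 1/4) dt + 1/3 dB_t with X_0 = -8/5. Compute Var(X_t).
Var(X_t) = 2/9 - 2*exp(-t/2)/9

The variance V(t) = Var(X_t) satisfies V'(t) = 2 a V(t) + c^2 with V(0) = 0 (drift coefficient is linear in X, diffusion is constant). With a = -1/4, c = 1/3, the solution is
  V(t) = (c^2 / (2 a)) * (exp(2 a t) - 1)
       = ((1/3)^2 / (2*(-1/4))) * (exp((-1/2) t) - 1)
       = 2/9 - 2*exp(-t/2)/9.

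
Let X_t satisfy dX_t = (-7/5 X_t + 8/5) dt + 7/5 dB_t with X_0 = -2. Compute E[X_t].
E[X_t] = 8/7 - 22*exp(-7*t/5)/7

Taking expectations and using E[dB_t] = 0, the mean m(t) = E[X_t] satisfies the ODE m'(t) = a m(t) + b with m(0) = x_0. With a = -7/5, b = 8/5, x_0 = -2, the solution is
  m(t) = x_0 * exp(a t) + (b/a) * (exp(a t) - 1)
       = (-2) * exp((-7/5) t) + ((8/5)/(-7/5)) * (exp((-7/5) t) - 1)
       = 8/7 - 22*exp(-7*t/5)/7.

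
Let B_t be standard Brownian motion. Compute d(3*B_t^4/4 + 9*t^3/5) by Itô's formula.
d(3*B_t^4/4 + 9*t^3/5) = (9*B_t^2/2 + 27*t^2/5) dt + (3*B_t^3) dB_t

Itô's formula for f(t, x): d f(t, B_t) = (f_t + (1/2) f_xx) dt + f_x dB_t. Compute partials of f(t, x) = 9*t^3/5 + 3*x^4/4:
  f_t(t,x)  = 27*t^2/5
  f_x(t,x)  = 3*x^3
  f_xx(t,x) = 9*x^2
Assemble drift = f_t + (1/2) f_xx = 27*t^2/5 + 9*x^2/2 and diffusion = f_x = 3*x^3. Substituting x = B_t:
  d(3*B_t^4/4 + 9*t^3/5) = (9*B_t^2/2 + 27*t^2/5) dt + (3*B_t^3) dB_t.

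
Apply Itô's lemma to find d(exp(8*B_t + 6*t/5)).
d(exp(8*B_t + 6*t/5)) = (166*exp(8*B_t + 6*t/5)/5) dt + (8*exp(8*B_t + 6*t/5)) dB_t

Itô's formula for f(t, x): d f(t, B_t) = (f_t + (1/2) f_xx) dt + f_x dB_t. Compute partials of f(t, x) = exp(6*t/5 + 8*x):
  f_t(t,x)  = 6*exp(6*t/5 + 8*x)/5
  f_x(t,x)  = 8*exp(6*t/5 + 8*x)
  f_xx(t,x) = 64*exp(6*t/5 + 8*x)
Assemble drift = f_t + (1/2) f_xx = 166*exp(6*t/5 + 8*x)/5 and diffusion = f_x = 8*exp(6*t/5 + 8*x). Substituting x = B_t:
  d(exp(8*B_t + 6*t/5)) = (166*exp(8*B_t + 6*t/5)/5) dt + (8*exp(8*B_t + 6*t/5)) dB_t.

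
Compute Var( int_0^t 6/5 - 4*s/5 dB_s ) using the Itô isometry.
Var = 4*t*(4*t^2 - 18*t + 27)/75

The Itô integral of a deterministic integrand f(s) has mean 0 because each increment f(s) * (B_{s+ds} - B_s) has mean 0. By the Itô isometry:
  Var( int_0^t f(s) dB_s ) = E[ (int_0^t f(s) dB_s)^2 ] = int_0^t f(s)^2 ds.
Here f(s) = 6/5 - 4*s/5, so f(s)^2 = 4*(2*s - 3)^2/25. Integrate:
  int_0^t (4*(2*s - 3)^2/25) ds = 4*t*(4*t^2 - 18*t + 27)/75.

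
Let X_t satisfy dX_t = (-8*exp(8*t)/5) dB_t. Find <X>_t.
<X>_t = 4*exp(16*t)/25 - 4/25

For an Itô process dX_t = a(t) dt + b(t) dB_t, the quadratic variation is <X>_t = int_0^t b(s)^2 ds (the drift term does not contribute). Here b(s) = -8*exp(8*s)/5, so
  b(s)^2 = 64*exp(16*s)/25.
Integrating from 0 to t:
  <X>_t = int_0^t (64*exp(16*s)/25) ds = 4*exp(16*t)/25 - 4/25.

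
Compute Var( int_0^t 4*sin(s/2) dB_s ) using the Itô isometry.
Var = 8*t - 8*sin(t)

The Itô integral of a deterministic integrand f(s) has mean 0 because each increment f(s) * (B_{s+ds} - B_s) has mean 0. By the Itô isometry:
  Var( int_0^t f(s) dB_s ) = E[ (int_0^t f(s) dB_s)^2 ] = int_0^t f(s)^2 ds.
Here f(s) = 4*sin(s/2), so f(s)^2 = 16*sin(s/2)^2. Integrate:
  int_0^t (16*sin(s/2)^2) ds = 8*t - 8*sin(t).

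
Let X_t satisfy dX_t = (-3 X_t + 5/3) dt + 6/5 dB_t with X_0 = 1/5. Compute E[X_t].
E[X_t] = 5/9 - 16*exp(-3*t)/45

Taking expectations and using E[dB_t] = 0, the mean m(t) = E[X_t] satisfies the ODE m'(t) = a m(t) + b with m(0) = x_0. With a = -3, b = 5/3, x_0 = 1/5, the solution is
  m(t) = x_0 * exp(a t) + (b/a) * (exp(a t) - 1)
       = (1/5) * exp((-3) t) + ((5/3)/(-3)) * (exp((-3) t) - 1)
       = 5/9 - 16*exp(-3*t)/45.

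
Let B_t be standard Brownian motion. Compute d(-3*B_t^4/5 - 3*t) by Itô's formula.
d(-3*B_t^4/5 - 3*t) = (-18*B_t^2/5 - 3) dt + (-12*B_t^3/5) dB_t

Itô's formula for f(t, x): d f(t, B_t) = (f_t + (1/2) f_xx) dt + f_x dB_t. Compute partials of f(t, x) = -3*t - 3*x^4/5:
  f_t(t,x)  = -3
  f_x(t,x)  = -12*x^3/5
  f_xx(t,x) = -36*x^2/5
Assemble drift = f_t + (1/2) f_xx = -18*x^2/5 - 3 and diffusion = f_x = -12*x^3/5. Substituting x = B_t:
  d(-3*B_t^4/5 - 3*t) = (-18*B_t^2/5 - 3) dt + (-12*B_t^3/5) dB_t.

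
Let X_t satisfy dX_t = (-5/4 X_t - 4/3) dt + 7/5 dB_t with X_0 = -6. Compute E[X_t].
E[X_t] = -16/15 - 74*exp(-5*t/4)/15

Taking expectations and using E[dB_t] = 0, the mean m(t) = E[X_t] satisfies the ODE m'(t) = a m(t) + b with m(0) = x_0. With a = -5/4, b = -4/3, x_0 = -6, the solution is
  m(t) = x_0 * exp(a t) + (b/a) * (exp(a t) - 1)
       = (-6) * exp((-5/4) t) + ((-4/3)/(-5/4)) * (exp((-5/4) t) - 1)
       = -16/15 - 74*exp(-5*t/4)/15.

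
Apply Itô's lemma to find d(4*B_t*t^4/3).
d(4*B_t*t^4/3) = (16*B_t*t^3/3) dt + (4*t^4/3) dB_t

Itô's formula for f(t, x): d f(t, B_t) = (f_t + (1/2) f_xx) dt + f_x dB_t. Compute partials of f(t, x) = 4*t^4*x/3:
  f_t(t,x)  = 16*t^3*x/3
  f_x(t,x)  = 4*t^4/3
  f_xx(t,x) = 0
Assemble drift = f_t + (1/2) f_xx = 16*t^3*x/3 and diffusion = f_x = 4*t^4/3. Substituting x = B_t:
  d(4*B_t*t^4/3) = (16*B_t*t^3/3) dt + (4*t^4/3) dB_t.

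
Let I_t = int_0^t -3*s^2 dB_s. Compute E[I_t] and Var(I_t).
E[I_t] = 0; Var(I_t) = 9*t^5/5

The Itô integral of a deterministic integrand f(s) has mean 0 because each increment f(s) * (B_{s+ds} - B_s) has mean 0. By the Itô isometry:
  Var( int_0^t f(s) dB_s ) = E[ (int_0^t f(s) dB_s)^2 ] = int_0^t f(s)^2 ds.
Here f(s) = -3*s^2, so f(s)^2 = 9*s^4. Integrate:
  int_0^t (9*s^4) ds = 9*t^5/5.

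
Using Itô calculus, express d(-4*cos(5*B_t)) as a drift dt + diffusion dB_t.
d(-4*cos(5*B_t)) = (50*cos(5*B_t)) dt + (20*sin(5*B_t)) dB_t

Itô's formula for f(B_t) gives d f(B_t) = f'(B_t) dB_t + (1/2) f''(B_t) dt. Compute derivatives of f(x) = -4*cos(5*x):
  f'(x)  = 20*sin(5*x)
  f''(x) = 100*cos(5*x)
Substitute x = B_t and multiply the f'' term by 1/2:
  drift     = (1/2) * (100*cos(5*x)) evaluated at B_t = 50*cos(5*B_t)
  diffusion = (20*sin(5*x)) evaluated at B_t = 20*sin(5*B_t)
Therefore d(-4*cos(5*B_t)) = (50*cos(5*B_t)) dt + (20*sin(5*B_t)) dB_t.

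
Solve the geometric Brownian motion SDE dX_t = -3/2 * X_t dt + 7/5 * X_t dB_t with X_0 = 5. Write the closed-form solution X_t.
X_t = 5 * exp((-62/25) * t + (7/5) * B_t)

For GBM dX = mu X dt + sigma X dB with X_0 = x_0, apply Itô to Y = log X: dY = (mu - sigma^2/2) dt + sigma dB, so Y_t = log(x_0) + (mu - sigma^2/2) t + sigma B_t and hence X_t = x_0 * exp((mu - sigma^2/2) t + sigma B_t).
With mu = -3/2, sigma = 7/5, x_0 = 5, this gives:
  X_t = 5 * exp((-62/25) * t + (7/5) * B_t).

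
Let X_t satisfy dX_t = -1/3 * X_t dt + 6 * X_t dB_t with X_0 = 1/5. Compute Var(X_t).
Var(X_t) = (exp(36*t) - 1)*exp(-2*t/3)/25

For GBM dX = mu X dt + sigma X dB with X_0 = x_0, apply Itô to Y = log X: dY = (mu - sigma^2/2) dt + sigma dB, so Y_t = log(x_0) + (mu - sigma^2/2) t + sigma B_t and hence X_t = x_0 * exp((mu - sigma^2/2) t + sigma B_t).
With mu = -1/3, sigma = 6, x_0 = 1/5, this gives:
  X_t = 1/5 * exp((-55/3) * t + (6) * B_t).
Since sigma*B_t ~ Normal(0, sigma^2 t), E[exp(sigma*B_t)] = exp(sigma^2 t / 2); so E[X_t] = x_0 * exp((mu - sigma^2/2) t) * exp(sigma^2 t / 2) = x_0 * exp(mu t) = exp(-t/3)/5.
Var(X_t) = E[X_t^2] - (E[X_t])^2 = x_0^2 * exp(2 mu t) * (exp(sigma^2 t) - 1) = (exp(36*t) - 1)*exp(-2*t/3)/25.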